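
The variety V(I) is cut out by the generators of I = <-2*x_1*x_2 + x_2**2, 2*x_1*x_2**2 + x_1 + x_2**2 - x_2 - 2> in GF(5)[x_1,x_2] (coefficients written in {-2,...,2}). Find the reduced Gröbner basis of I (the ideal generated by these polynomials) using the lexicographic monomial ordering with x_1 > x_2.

G = {x_1 + x_2**3 + x_2**2 - x_2 - 2, x_2**4 + x_2**3 + 2*x_2**2 - 2*x_2}

f_1 = -2*x_1*x_2 + x_2**2, LT = x_1*x_2.
f_2 = 2*x_1*x_2**2 + x_1 + x_2**2 - x_2 - 2, LT = x_1*x_2**2.

S(f_1,f_2): lcm = x_1*x_2**2. S = 2*x_1 + 2*x_2**3 + 2*x_2**2 - 2*x_2 + 1.
  reduce S modulo (f_1, f_2):
  remainder 2*x_1 + 2*x_2**3 + 2*x_2**2 - 2*x_2 + 1 ≠ 0; add g_3 = 2*x_1 + 2*x_2**3 + 2*x_2**2 - 2*x_2 + 1 to the basis.

S(f_1,g_3): lcm = x_1*x_2. S = -x_2**4 - x_2**3 - 2*x_2**2 + 2*x_2.
  reduce S modulo (f_1, f_2, g_3):
  remainder -x_2**4 - x_2**3 - 2*x_2**2 + 2*x_2 ≠ 0; add g_4 = -x_2**4 - x_2**3 - 2*x_2**2 + 2*x_2 to the basis.

The other S-polynomials (S(f_2,g_3), S(f_1,g_4), S(f_2,g_4), S(g_3,g_4)) all reduce to 0 modulo the current basis, so we have a Gröbner basis.
Inter-reduce: drop elements whose leading term is divisible by another's, tail-reduce, and make monic.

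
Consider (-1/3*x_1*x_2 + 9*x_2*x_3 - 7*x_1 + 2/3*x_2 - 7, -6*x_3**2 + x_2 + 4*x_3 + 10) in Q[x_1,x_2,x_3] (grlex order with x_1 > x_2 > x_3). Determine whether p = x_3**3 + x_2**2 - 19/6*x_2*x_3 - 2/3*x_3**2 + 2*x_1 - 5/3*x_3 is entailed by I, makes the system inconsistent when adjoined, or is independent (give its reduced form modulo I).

First compute the reduced Gröbner basis of I by Buchberger's algorithm.
f_1 = -1/3*x_1*x_2 + 9*x_2*x_3 - 7*x_1 + 2/3*x_2 - 7, LT = x_1*x_2.
f_2 = -6*x_3**2 + x_2 + 4*x_3 + 10, LT = x_3**2.

The S-polynomials (S(f_1,f_2)) all reduce to 0 modulo the current basis, so we have a Gröbner basis.
Inter-reduce: drop elements whose leading term is divisible by another's, tail-reduce, and make monic.
Reduced Gröbner basis: {x_1*x_2 - 27*x_2*x_3 + 21*x_1 - 2*x_2 + 21, x_3**2 - 1/6*x_2 - 2/3*x_3 - 5/3}.
Label its elements g_1 = x_1*x_2 - 27*x_2*x_3 + 21*x_1 - 2*x_2 + 21, g_2 = x_3**2 - 1/6*x_2 - 2/3*x_3 - 5/3.

Reduce p = x_3**3 + x_2**2 - 19/6*x_2*x_3 - 2/3*x_3**2 + 2*x_1 - 5/3*x_3 modulo G:
  leading term x_3**3: subtract (x_3)·g_2 from x_3**3 + x_2**2 - 19/6*x_2*x_3 - 2/3*x_3**2 + 2*x_1 - 5/3*x_3 → x_2**2 - 3*x_2*x_3 + 2*x_1
  leading term x_2**2: no divisor's leading term divides it; move x_2**2 to the remainder.
  leading term x_2*x_3: no divisor's leading term divides it; move -3*x_2*x_3 to the remainder.
  leading term x_1: no divisor's leading term divides it; move 2*x_1 to the remainder.
  normal form = x_2**2 - 3*x_2*x_3 + 2*x_1.
The normal form is nonzero, so p ∉ I. Since p minus its normal form lies in I, I + (p) = I + (r) where r = x_2**2 - 3*x_2*x_3 + 2*x_1; decide whether this ideal is the whole ring.
Run Buchberger on G together with r (pairs among the g_i already reduce to 0 since G is a Gröbner basis):
g_1 = x_1*x_2 - 27*x_2*x_3 + 21*x_1 - 2*x_2 + 21, LT = x_1*x_2.
g_2 = x_3**2 - 1/6*x_2 - 2/3*x_3 - 5/3, LT = x_3**2.
r = x_2**2 - 3*x_2*x_3 + 2*x_1, LT = x_2**2.

S(g_1,r): lcm = x_1*x_2**2. S = 3*x_1*x_2*x_3 - 27*x_2**2*x_3 - 2*x_1**2 + 21*x_1*x_2 - 2*x_2**2 + 21*x_2.
  leading term x_1*x_2*x_3: subtract (3*x_3)·g_1 from 3*x_1*x_2*x_3 - 27*x_2**2*x_3 - 2*x_1**2 + 21*x_1*x_2 - 2*x_2**2 + 21*x_2 → -27*x_2**2*x_3 + 81*x_2*x_3**2 - 2*x_1**2 + 21*x_1*x_2 - 63*x_1*x_3 - 2*x_2**2 + 6*x_2*x_3 + 21*x_2 - 63*x_3
  leading term x_2**2*x_3: subtract (-27*x_3)·r from -27*x_2**2*x_3 + 81*x_2*x_3**2 - 2*x_1**2 + 21*x_1*x_2 - 63*x_1*x_3 - 2*x_2**2 + 6*x_2*x_3 + 21*x_2 - 63*x_3 → -2*x_1**2 + 21*x_1*x_2 - 9*x_1*x_3 - 2*x_2**2 + 6*x_2*x_3 + 21*x_2 - 63*x_3
  leading term x_1**2: no divisor's leading term divides it; move -2*x_1**2 to the remainder.
  leading term x_1*x_2: subtract (21)·g_1 from 21*x_1*x_2 - 9*x_1*x_3 - 2*x_2**2 + 6*x_2*x_3 + 21*x_2 - 63*x_3 → -9*x_1*x_3 - 2*x_2**2 + 573*x_2*x_3 - 441*x_1 + 63*x_2 - 63*x_3 - 441
  leading term x_1*x_3: no divisor's leading term divides it; move -9*x_1*x_3 to the remainder.
  leading term x_2**2: subtract (-2)·r from -2*x_2**2 + 573*x_2*x_3 - 441*x_1 + 63*x_2 - 63*x_3 - 441 → 567*x_2*x_3 - 437*x_1 + 63*x_2 - 63*x_3 - 441
  leading term x_2*x_3: no divisor's leading term divides it; move 567*x_2*x_3 to the remainder.
  leading term x_1: no divisor's leading term divides it; move -437*x_1 to the remainder.
  leading term x_2: no divisor's leading term divides it; move 63*x_2 to the remainder.
  leading term x_3: no divisor's leading term divides it; move -63*x_3 to the remainder.
  leading term 1: no divisor's leading term divides it; move -441 to the remainder.
  remainder -2*x_1**2 - 9*x_1*x_3 + 567*x_2*x_3 - 437*x_1 + 63*x_2 - 63*x_3 - 441 ≠ 0; add m_4 = -2*x_1**2 - 9*x_1*x_3 + 567*x_2*x_3 - 437*x_1 + 63*x_2 - 63*x_3 - 441 to the basis.

The other S-polynomials (S(g_1,g_2), S(g_2,r), S(g_1,m_4), S(g_2,m_4), S(r,m_4)) all reduce to 0 modulo the current basis, so we have a Gröbner basis.
Inter-reduce: drop elements whose leading term is divisible by another's, tail-reduce, and make monic.
Reduced Gröbner basis: {x_1**2 + 9/2*x_1*x_3 - 567/2*x_2*x_3 + 437/2*x_1 - 63/2*x_2 + 63/2*x_3 + 441/2, x_1*x_2 - 27*x_2*x_3 + 21*x_1 - 2*x_2 + 21, x_2**2 - 3*x_2*x_3 + 2*x_1, x_3**2 - 1/6*x_2 - 2/3*x_3 - 5/3}.
The reduced Gröbner basis of I + (p) is {x_1**2 + 9/2*x_1*x_3 - 567/2*x_2*x_3 + 437/2*x_1 - 63/2*x_2 + 63/2*x_3 + 441/2, x_1*x_2 - 27*x_2*x_3 + 21*x_1 - 2*x_2 + 21, x_2**2 - 3*x_2*x_3 + 2*x_1, x_3**2 - 1/6*x_2 - 2/3*x_3 - 5/3} ≠ {1}, a proper ideal, so the enlarged system stays consistent: p is independent of I, with normal form x_2**2 - 3*x_2*x_3 + 2*x_1.

x_3**3 + x_2**2 - 19/6*x_2*x_3 - 2/3*x_3**2 + 2*x_1 - 5/3*x_3 is independent of I; its normal form modulo I is x_2**2 - 3*x_2*x_3 + 2*x_1.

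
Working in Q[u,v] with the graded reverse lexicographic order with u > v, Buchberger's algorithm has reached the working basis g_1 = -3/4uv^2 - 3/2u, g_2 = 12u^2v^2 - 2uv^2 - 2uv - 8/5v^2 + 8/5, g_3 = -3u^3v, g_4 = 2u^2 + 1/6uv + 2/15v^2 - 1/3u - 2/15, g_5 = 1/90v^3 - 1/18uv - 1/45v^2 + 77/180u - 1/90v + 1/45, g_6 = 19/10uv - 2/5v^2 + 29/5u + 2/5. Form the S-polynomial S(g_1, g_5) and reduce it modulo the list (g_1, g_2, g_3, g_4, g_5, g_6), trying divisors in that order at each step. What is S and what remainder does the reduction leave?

lcm(LM(g_1), LM(g_5)) = uv^3.
S = (lcm/LT(g_1))·g_1 − (lcm/LT(g_5))·g_5 = 5u^2v + 2uv^2 - 77/2u^2 + 3uv - 2u.
Reduce S modulo (g_1, g_2, g_3, g_4, g_5, g_6) in that order:
  leading term u^2v: subtract (5/2v)·g_4 from 5u^2v + 2uv^2 - 77/2u^2 + 3uv - 2u → 19/12uv^2 - 1/3v^3 - 77/2u^2 + 23/6uv - 2u + 1/3v
  leading term uv^2: subtract (-19/9)·g_1 from 19/12uv^2 - 1/3v^3 - 77/2u^2 + 23/6uv - 2u + 1/3v → -1/3v^3 - 77/2u^2 + 23/6uv - 31/6u + 1/3v
  leading term v^3: subtract (-30)·g_5 from -1/3v^3 - 77/2u^2 + 23/6uv - 31/6u + 1/3v → -77/2u^2 + 13/6uv - 2/3v^2 + 23/3u + 2/3
  leading term u^2: subtract (-77/4)·g_4 from -77/2u^2 + 13/6uv - 2/3v^2 + 23/3u + 2/3 → 43/8uv + 19/10v^2 + 5/4u - 19/10
  leading term uv: subtract (215/76)·g_6 from 43/8uv + 19/10v^2 + 5/4u - 19/10 → 288/95v^2 - 288/19u - 288/95
  leading term v^2: no divisor's leading term divides it; move 288/95v^2 to the remainder.
  leading term u: no divisor's leading term divides it; move -288/19u to the remainder.
  leading term 1: no divisor's leading term divides it; move -288/95 to the remainder.
The remainder 288/95v^2 - 288/19u - 288/95 is nonzero, so it would be added as the next basis element.
This is the inner loop of Buchberger's algorithm — each nonzero remainder becomes a new basis element.

S(g_1, g_5) = 5u^2v + 2uv^2 - 77/2u^2 + 3uv - 2u; remainder on division = 288/95v^2 - 288/19u - 288/95.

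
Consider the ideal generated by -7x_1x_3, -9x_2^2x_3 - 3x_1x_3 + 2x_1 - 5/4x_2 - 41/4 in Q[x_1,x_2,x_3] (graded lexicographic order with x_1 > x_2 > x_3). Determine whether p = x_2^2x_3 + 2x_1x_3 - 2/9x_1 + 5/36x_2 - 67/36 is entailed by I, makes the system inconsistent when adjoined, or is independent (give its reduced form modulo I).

First compute the reduced Gröbner basis of I by Buchberger's algorithm.
f_1 = -7x_1x_3, LT = x_1x_3.
f_2 = -9x_2^2x_3 - 3x_1x_3 + 2x_1 - 5/4x_2 - 41/4, LT = x_2^2x_3.

S(f_1,f_2): lcm = x_1x_2^2x_3. S = -1/3x_1^2x_3 + 2/9x_1^2 - 5/36x_1x_2 - 41/36x_1.
  leading term x_1^2x_3: subtract (1/21x_1)·f_1 from -1/3x_1^2x_3 + 2/9x_1^2 - 5/36x_1x_2 - 41/36x_1 → 2/9x_1^2 - 5/36x_1x_2 - 41/36x_1
  leading term x_1^2: no divisor's leading term divides it; move 2/9x_1^2 to the remainder.
  leading term x_1x_2: no divisor's leading term divides it; move -5/36x_1x_2 to the remainder.
  leading term x_1: no divisor's leading term divides it; move -41/36x_1 to the remainder.
  remainder 2/9x_1^2 - 5/36x_1x_2 - 41/36x_1 ≠ 0; add h_3 = 2/9x_1^2 - 5/36x_1x_2 - 41/36x_1 to the basis.

The other S-polynomials (S(f_1,h_3), S(f_2,h_3)) all reduce to 0 modulo the current basis, so we have a Gröbner basis.
Inter-reduce: drop elements whose leading term is divisible by another's, tail-reduce, and make monic.
Reduced Gröbner basis: {x_2^2x_3 - 2/9x_1 + 5/36x_2 + 41/36, x_1^2 - 5/8x_1x_2 - 41/8x_1, x_1x_3}.
Label its elements g_1 = x_2^2x_3 - 2/9x_1 + 5/36x_2 + 41/36, g_2 = x_1^2 - 5/8x_1x_2 - 41/8x_1, g_3 = x_1x_3.

Reduce p = x_2^2x_3 + 2x_1x_3 - 2/9x_1 + 5/36x_2 - 67/36 modulo G:
  leading term x_2^2x_3: subtract (1)·g_1 from x_2^2x_3 + 2x_1x_3 - 2/9x_1 + 5/36x_2 - 67/36 → 2x_1x_3 - 3
  leading term x_1x_3: subtract (2)·g_3 from 2x_1x_3 - 3 → -3
  leading term 1: no divisor's leading term divides it; move -3 to the remainder.
  normal form = -3.
The normal form is nonzero, so p ∉ I. Since p minus its normal form lies in I, I + (p) = I + (r) where r = -3; decide whether this ideal is the whole ring.
Here r = -3 is a nonzero constant, hence a unit: 1 ∈ I + (p), the Gröbner basis of I + (p) is {1}, and the enlarged system has no common solution — adjoining p is inconsistent.

Adjoining x_2^2x_3 + 2x_1x_3 - 2/9x_1 + 5/36x_2 - 67/36 makes the ideal the whole ring: the system is inconsistent.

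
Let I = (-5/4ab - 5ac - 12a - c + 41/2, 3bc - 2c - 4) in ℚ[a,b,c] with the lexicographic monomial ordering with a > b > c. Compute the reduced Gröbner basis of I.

f_1 = -5/4ab - 5ac - 12a - c + 41/2, LT = ab.
f_2 = 3bc - 2c - 4, LT = bc.

S(f_1,f_2): lcm = abc. S = 4ac² + 154/15ac + 4/3a + ⅘c² - 82/5c.
  leading term ac²: no divisor's leading term divides it; move 4ac² to the remainder.
  leading term ac: no divisor's leading term divides it; move 154/15ac to the remainder.
  leading term a: no divisor's leading term divides it; move 4/3a to the remainder.
  leading term c²: no divisor's leading term divides it; move ⅘c² to the remainder.
  leading term c: no divisor's leading term divides it; move -82/5c to the remainder.
  remainder 4ac² + 154/15ac + 4/3a + ⅘c² - 82/5c ≠ 0; add g_3 = 4ac² + 154/15ac + 4/3a + ⅘c² - 82/5c to the basis.

The other S-polynomials (S(f_1,g_3), S(f_2,g_3)) all reduce to 0 modulo the current basis, so we have a Gröbner basis.

G = {ab + 4ac + 48/5a + ⅘c - 82/5, ac² + 77/30ac + ⅓a + ⅕c² - 41/10c, bc - ⅔c - 4/3}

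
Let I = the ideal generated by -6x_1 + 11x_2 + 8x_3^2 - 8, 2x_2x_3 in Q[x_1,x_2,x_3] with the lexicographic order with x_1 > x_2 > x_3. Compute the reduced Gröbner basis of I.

f_1 = -6x_1 + 11x_2 + 8x_3^2 - 8, LT = x_1.
f_2 = 2x_2x_3, LT = x_2x_3.

The S-polynomials (S(f_1,f_2)) all reduce to 0 modulo the current basis, so we have a Gröbner basis.

G = {x_1 - 11/6x_2 - 4/3x_3^2 + 4/3, x_2x_3}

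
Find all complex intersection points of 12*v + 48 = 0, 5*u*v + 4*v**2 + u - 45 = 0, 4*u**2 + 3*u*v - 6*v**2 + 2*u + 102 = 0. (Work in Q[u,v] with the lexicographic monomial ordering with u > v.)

Compute a lex Gröbner basis by Buchberger's algorithm.
f_1 = 12*v + 48, LT = v.
f_2 = 5*u*v + u + 4*v**2 - 45, LT = u*v.
f_3 = 4*u**2 + 3*u*v + 2*u - 6*v**2 + 102, LT = u**2.

S(f_1,f_2): lcm = u*v. S = 19/5*u - 4/5*v**2 + 9.
  leading term u: no divisor's leading term divides it; move 19/5*u to the remainder.
  leading term v**2: subtract (-1/15*v)·f_1 from -4/5*v**2 + 9 → 16/5*v + 9
  leading term v: subtract (4/15)·f_1 from 16/5*v + 9 → -19/5
  leading term 1: no divisor's leading term divides it; move -19/5 to the remainder.
  remainder 19/5*u - 19/5 ≠ 0; add h_4 = 19/5*u - 19/5 to the basis.

The other S-polynomials (S(f_1,f_3), S(f_2,f_3), S(f_1,h_4), S(f_2,h_4), S(f_3,h_4)) all reduce to 0 modulo the current basis, so we have a Gröbner basis.
Inter-reduce: drop elements whose leading term is divisible by another's, tail-reduce, and make monic.
Reduced Gröbner basis: {u - 1, v + 4}.

A lex Gröbner basis eliminates variables successively. Here v + 4 depends only on v, with roots {-4}; lifting each root through the earlier basis elements recovers the full solutions.
  v = -4: the earlier basis element becomes u - 1 = 0, giving u = 1 — point (1, -4).
Zero-dimensionality of the ideal guarantees finitely many solutions over ℂ.

{(1, -4)}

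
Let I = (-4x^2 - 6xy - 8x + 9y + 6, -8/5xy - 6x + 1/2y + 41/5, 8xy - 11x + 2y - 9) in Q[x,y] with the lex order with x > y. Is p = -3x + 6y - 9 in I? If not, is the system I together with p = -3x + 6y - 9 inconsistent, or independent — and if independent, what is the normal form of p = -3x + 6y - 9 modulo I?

First compute the reduced Gröbner basis of I by Buchberger's algorithm.
f_1 = -4x^2 - 6xy - 8x + 9y + 6, LT = x^2.
f_2 = -8/5xy - 6x + 1/2y + 41/5, LT = xy.
f_3 = 8xy - 11x + 2y - 9, LT = xy.

S(f_1,f_2): lcm = x^2y. S = -15/4x^2 + 3/2xy^2 + 37/16xy + 41/8x - 9/4y^2 - 3/2y.
  reduce S modulo (f_1, f_2, f_3):
  remainder 253/64x - 57/32y^2 - 391/256y + 797/128 ≠ 0; add h_4 = 253/64x - 57/32y^2 - 391/256y + 797/128 to the basis.

S(f_1,f_3): lcm = x^2y. S = 11/8x^2 + 3/2xy^2 + 7/4xy + 9/8x - 9/4y^2 - 3/2y.
  reduce S modulo (f_1, f_2, f_3, h_4):
  remainder 15219/2024y^2 + 5421/352y - 246435/4048 ≠ 0; add h_5 = 15219/2024y^2 + 5421/352y - 246435/4048 to the basis.

S(f_2,f_3): lcm = xy. S = 41/8x - 9/16y - 4.
  reduce S modulo (f_1, f_2, f_3, h_4, h_5):
  remainder -9433/2848y + 9433/1424 ≠ 0; add h_6 = -9433/2848y + 9433/1424 to the basis.

The other S-polynomials (S(f_1,h_4), S(f_2,h_4), S(f_3,h_4), S(f_1,h_5), S(f_2,h_5), S(f_3,h_5), S(h_4,h_5), S(f_1,h_6), S(f_2,h_6), S(f_3,h_6), S(h_4,h_6), S(h_5,h_6)) all reduce to 0 modulo the current basis, so we have a Gröbner basis.
Inter-reduce: drop elements whose leading term is divisible by another's, tail-reduce, and make monic.
Reduced Gröbner basis: {x - 1, y - 2}.
Label its elements g_1 = x - 1, g_2 = y - 2.

Reduce p = -3x + 6y - 9 modulo G:
  leading term x: subtract (-3)·g_1 from -3x + 6y - 9 → 6y - 12
  leading term y: subtract (6)·g_2 from 6y - 12 → 0
  normal form = 0.
Since the normal form is 0, p ∈ I.

-3x + 6y - 9 lies in I (it reduces to 0).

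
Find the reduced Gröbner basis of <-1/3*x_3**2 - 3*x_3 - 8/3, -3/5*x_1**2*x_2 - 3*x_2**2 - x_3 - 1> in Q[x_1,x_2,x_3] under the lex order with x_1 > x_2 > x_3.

G = {x_1**2*x_2 + 5*x_2**2 + 5/3*x_3 + 5/3, x_3**2 + 9*x_3 + 8}

f_1 = -1/3*x_3**2 - 3*x_3 - 8/3, LT = x_3**2.
f_2 = -3/5*x_1**2*x_2 - 3*x_2**2 - x_3 - 1, LT = x_1**2*x_2.

The S-polynomials (S(f_1,f_2)) all reduce to 0 modulo the current basis, so we have a Gröbner basis.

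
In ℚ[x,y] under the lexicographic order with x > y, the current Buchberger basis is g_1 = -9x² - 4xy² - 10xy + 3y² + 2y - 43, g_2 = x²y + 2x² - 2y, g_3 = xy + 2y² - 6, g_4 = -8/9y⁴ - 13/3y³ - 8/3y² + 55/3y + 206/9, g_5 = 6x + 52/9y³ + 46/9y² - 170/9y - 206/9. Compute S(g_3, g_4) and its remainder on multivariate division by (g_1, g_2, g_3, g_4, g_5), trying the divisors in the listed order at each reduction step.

lcm(LM(g_3), LM(g_4)) = xy⁴.
S = (lcm/LT(g_3))·g_3 − (lcm/LT(g_4))·g_4 = -39/8xy³ - 3xy² + 165/8xy + 103/4x + 2y⁵ - 6y³.
Reduce S modulo (g_1, g_2, g_3, g_4, g_5) in that order:
  leading term xy³: subtract (-39/8y²)·g_3 from -39/8xy³ - 3xy² + 165/8xy + 103/4x + 2y⁵ - 6y³ → -3xy² + 165/8xy + 103/4x + 2y⁵ + 39/4y⁴ - 6y³ - 117/4y²
  leading term xy²: subtract (-3y)·g_3 from -3xy² + 165/8xy + 103/4x + 2y⁵ + 39/4y⁴ - 6y³ - 117/4y² → 165/8xy + 103/4x + 2y⁵ + 39/4y⁴ - 117/4y² - 18y
  leading term xy: subtract (165/8)·g_3 from 165/8xy + 103/4x + 2y⁵ + 39/4y⁴ - 117/4y² - 18y → 103/4x + 2y⁵ + 39/4y⁴ - 141/2y² - 18y + 495/4
  leading term x: subtract (103/24)·g_5 from 103/4x + 2y⁵ + 39/4y⁴ - 141/2y² - 18y + 495/4 → 2y⁵ + 39/4y⁴ - 1339/54y³ - 9983/108y² + 6811/108y + 11987/54
  leading term y⁵: subtract (-9/4y)·g_4 from 2y⁵ + 39/4y⁴ - 1339/54y³ - 9983/108y² + 6811/108y + 11987/54 → -1663/54y³ - 1382/27y² + 12373/108y + 11987/54
  leading term y³: no divisor's leading term divides it; move -1663/54y³ to the remainder.
  leading term y²: no divisor's leading term divides it; move -1382/27y² to the remainder.
  leading term y: no divisor's leading term divides it; move 12373/108y to the remainder.
  leading term 1: no divisor's leading term divides it; move 11987/54 to the remainder.
The remainder -1663/54y³ - 1382/27y² + 12373/108y + 11987/54 is nonzero, so it would be added as the next basis element.
An S-polynomial is built so that the two leading terms cancel; whether anything survives reduction is exactly the Gröbner-basis criterion.

S(g_3, g_4) = -39/8xy³ - 3xy² + 165/8xy + 103/4x + 2y⁵ - 6y³; remainder on division = -1663/54y³ - 1382/27y² + 12373/108y + 11987/54.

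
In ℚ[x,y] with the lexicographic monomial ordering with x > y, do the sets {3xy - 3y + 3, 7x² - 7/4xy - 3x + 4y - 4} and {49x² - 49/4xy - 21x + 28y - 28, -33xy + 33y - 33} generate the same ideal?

Equality of ideals is decidable: compute both reduced Gröbner bases (unique for the ordering) and check whether they agree.
Buchberger on the first generating set:
f_1 = 3xy - 3y + 3, LT = xy.
f_2 = 7x² - 7/4xy - 3x + 4y - 4, LT = x².

S(f_1,f_2): lcm = x²y. S = ¼xy² - 4/7xy + x - 4/7y² + 4/7y.
  reduce S modulo (f_1, f_2):
  remainder x - 9/28y² - ¼y + 4/7 ≠ 0; add g_3 = x - 9/28y² - ¼y + 4/7 to the basis.

S(f_1,g_3): lcm = xy. S = 9/28y³ + ¼y² - 11/7y + 1.
  reduce S modulo (f_1, f_2, g_3):
  remainder 9/28y³ + ¼y² - 11/7y + 1 ≠ 0; add g_4 = 9/28y³ + ¼y² - 11/7y + 1 to the basis.

The other S-polynomials (S(f_2,g_3), S(f_1,g_4), S(f_2,g_4), S(g_3,g_4)) all reduce to 0 modulo the current basis, so we have a Gröbner basis.
Inter-reduce: drop elements whose leading term is divisible by another's, tail-reduce, and make monic.
Reduced Gröbner basis: {x - 9/28y² - ¼y + 4/7, y³ + 7/9y² - 44/9y + 28/9}.

Buchberger on the second generating set:
h_1 = 49x² - 49/4xy - 21x + 28y - 28, LT = x².
h_2 = -33xy + 33y - 33, LT = xy.

S(h_1,h_2): lcm = x²y. S = -¼xy² + 4/7xy - x + 4/7y² - 4/7y.
  reduce S modulo (h_1, h_2):
  remainder -x + 9/28y² + ¼y - 4/7 ≠ 0; add k_3 = -x + 9/28y² + ¼y - 4/7 to the basis.

S(h_2,k_3): lcm = xy. S = 9/28y³ + ¼y² - 11/7y + 1.
  reduce S modulo (h_1, h_2, k_3):
  remainder 9/28y³ + ¼y² - 11/7y + 1 ≠ 0; add k_4 = 9/28y³ + ¼y² - 11/7y + 1 to the basis.

The other S-polynomials (S(h_1,k_3), S(h_1,k_4), S(h_2,k_4), S(k_3,k_4)) all reduce to 0 modulo the current basis, so we have a Gröbner basis.
Inter-reduce: drop elements whose leading term is divisible by another's, tail-reduce, and make monic.
Reduced Gröbner basis: {x - 9/28y² - ¼y + 4/7, y³ + 7/9y² - 44/9y + 28/9}.

Same reduced basis, so the two generating sets span the same ideal.
The same test decides containment: I ⊆ J iff every generator of I reduces to 0 modulo a Gröbner basis of J.

Yes, the ideals are equal.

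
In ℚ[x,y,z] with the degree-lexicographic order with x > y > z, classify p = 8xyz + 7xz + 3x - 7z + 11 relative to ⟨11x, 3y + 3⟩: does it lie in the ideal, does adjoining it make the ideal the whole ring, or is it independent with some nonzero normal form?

First compute the reduced Gröbner basis of I by Buchberger's algorithm.
f_1 = 11x, LT = x.
f_2 = 3y + 3, LT = y.

S(f_1,f_2): leading monomials are coprime, so the S-polynomial reduces to 0 (Buchberger's first criterion).
Every S-polynomial of the final basis reduces to 0, so we have a Gröbner basis.
Inter-reduce: drop elements whose leading term is divisible by another's, tail-reduce, and make monic.
Reduced Gröbner basis: {x, y + 1}.
Label its elements g_1 = x, g_2 = y + 1.

Reduce p = 8xyz + 7xz + 3x - 7z + 11 modulo G:
  leading term xyz: subtract (8yz)·g_1 from 8xyz + 7xz + 3x - 7z + 11 → 7xz + 3x - 7z + 11
  leading term xz: subtract (7z)·g_1 from 7xz + 3x - 7z + 11 → 3x - 7z + 11
  leading term x: subtract (3)·g_1 from 3x - 7z + 11 → -7z + 11
  leading term z: no divisor's leading term divides it; move -7z to the remainder.
  leading term 1: no divisor's leading term divides it; move 11 to the remainder.
  normal form = -7z + 11.
The normal form is nonzero, so p ∉ I. Since p minus its normal form lies in I, I + (p) = I + (r) where r = -7z + 11; decide whether this ideal is the whole ring.
Run Buchberger on G together with r (pairs among the g_i already reduce to 0 since G is a Gröbner basis):
g_1 = x, LT = x.
g_2 = y + 1, LT = y.
r = -7z + 11, LT = z.

S(g_1,g_2): leading monomials are coprime, so the S-polynomial reduces to 0 (Buchberger's first criterion).
S(g_1,r): leading monomials are coprime, so the S-polynomial reduces to 0 (Buchberger's first criterion).
S(g_2,r): leading monomials are coprime, so the S-polynomial reduces to 0 (Buchberger's first criterion).
Every S-polynomial of the final basis reduces to 0, so we have a Gröbner basis.
Inter-reduce: drop elements whose leading term is divisible by another's, tail-reduce, and make monic.
Reduced Gröbner basis: {x, y + 1, z - 11/7}.
The reduced Gröbner basis of I + (p) is {x, y + 1, z - 11/7} ≠ {1}, a proper ideal, so the enlarged system stays consistent: p is independent of I, with normal form -7z + 11.

8xyz + 7xz + 3x - 7z + 11 is independent of I; its normal form modulo I is -7z + 11.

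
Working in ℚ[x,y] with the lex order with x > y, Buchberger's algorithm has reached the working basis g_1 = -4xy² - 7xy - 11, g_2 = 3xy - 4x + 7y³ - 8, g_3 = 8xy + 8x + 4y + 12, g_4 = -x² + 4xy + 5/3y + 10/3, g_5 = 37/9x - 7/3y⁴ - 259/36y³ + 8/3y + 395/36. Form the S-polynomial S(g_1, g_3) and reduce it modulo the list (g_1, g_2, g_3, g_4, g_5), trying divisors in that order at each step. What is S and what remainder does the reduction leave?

S(g_1, g_3) = ¾xy - ½y² - 3/2y + 11/4; remainder on division = 21/37y⁴ - ½y² - 159/74y + 77/37.

lcm(LM(g_1), LM(g_3)) = xy².
S = (lcm/LT(g_1))·g_1 − (lcm/LT(g_3))·g_3 = ¾xy - ½y² - 3/2y + 11/4.
Reduce S modulo (g_1, g_2, g_3, g_4, g_5) in that order:
  leading term xy: subtract (¼)·g_2 from ¾xy - ½y² - 3/2y + 11/4 → x - 7/4y³ - ½y² - 3/2y + 19/4
  leading term x: subtract (9/37)·g_5 from x - 7/4y³ - ½y² - 3/2y + 19/4 → 21/37y⁴ - ½y² - 159/74y + 77/37
  leading term y⁴: no divisor's leading term divides it; move 21/37y⁴ to the remainder.
  leading term y²: no divisor's leading term divides it; move -½y² to the remainder.
  leading term y: no divisor's leading term divides it; move -159/74y to the remainder.
  leading term 1: no divisor's leading term divides it; move 77/37 to the remainder.
The remainder 21/37y⁴ - ½y² - 159/74y + 77/37 is nonzero, so it would be added as the next basis element.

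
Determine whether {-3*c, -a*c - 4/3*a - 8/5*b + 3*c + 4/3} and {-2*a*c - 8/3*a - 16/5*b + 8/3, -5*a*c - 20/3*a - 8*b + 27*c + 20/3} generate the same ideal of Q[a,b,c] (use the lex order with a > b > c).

Yes, the ideals are equal.

Since reduced Gröbner bases are canonical representatives of ideals under a given ordering, it suffices to compute and compare them.
Buchberger on the first generating set:
f_1 = -3*c, LT = c.
f_2 = -a*c - 4/3*a - 8/5*b + 3*c + 4/3, LT = a*c.

S(f_1,f_2): lcm = a*c. S = -4/3*a - 8/5*b + 3*c + 4/3.
  leading term a: no divisor's leading term divides it; move -4/3*a to the remainder.
  leading term b: no divisor's leading term divides it; move -8/5*b to the remainder.
  leading term c: subtract (-1)·f_1 from 3*c + 4/3 → 4/3
  leading term 1: no divisor's leading term divides it; move 4/3 to the remainder.
  remainder -4/3*a - 8/5*b + 4/3 ≠ 0; add g_3 = -4/3*a - 8/5*b + 4/3 to the basis.

The other S-polynomials (S(f_1,g_3), S(f_2,g_3)) all reduce to 0 modulo the current basis, so we have a Gröbner basis.
Inter-reduce: drop elements whose leading term is divisible by another's, tail-reduce, and make monic.
Reduced Gröbner basis: {a + 6/5*b - 1, c}.

Buchberger on the second generating set:
h_1 = -2*a*c - 8/3*a - 16/5*b + 8/3, LT = a*c.
h_2 = -5*a*c - 20/3*a - 8*b + 27*c + 20/3, LT = a*c.

S(h_1,h_2): lcm = a*c. S = 27/5*c.
  leading term c: no divisor's leading term divides it; move 27/5*c to the remainder.
  remainder 27/5*c ≠ 0; add k_3 = 27/5*c to the basis.

S(h_1,k_3): lcm = a*c. S = 4/3*a + 8/5*b - 4/3.
  leading term a: no divisor's leading term divides it; move 4/3*a to the remainder.
  leading term b: no divisor's leading term divides it; move 8/5*b to the remainder.
  leading term 1: no divisor's leading term divides it; move -4/3 to the remainder.
  remainder 4/3*a + 8/5*b - 4/3 ≠ 0; add k_4 = 4/3*a + 8/5*b - 4/3 to the basis.

The other S-polynomials (S(h_2,k_3), S(h_1,k_4), S(h_2,k_4), S(k_3,k_4)) all reduce to 0 modulo the current basis, so we have a Gröbner basis.
Inter-reduce: drop elements whose leading term is divisible by another's, tail-reduce, and make monic.
Reduced Gröbner basis: {a + 6/5*b - 1, c}.

The two bases agree; hence the ideals are identical.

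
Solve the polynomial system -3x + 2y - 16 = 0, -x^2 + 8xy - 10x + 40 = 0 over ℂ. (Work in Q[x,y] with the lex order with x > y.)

Compute a lex Gröbner basis by Buchberger's algorithm.
f_1 = -3x + 2y - 16, LT = x.
f_2 = -x^2 + 8xy - 10x + 40, LT = x^2.

S(f_1,f_2): lcm = x^2. S = 22/3xy - 14/3x + 40.
  leading term xy: subtract (-22/9y)·f_1 from 22/3xy - 14/3x + 40 → -14/3x + 44/9y^2 - 352/9y + 40
  leading term x: subtract (14/9)·f_1 from -14/3x + 44/9y^2 - 352/9y + 40 → 44/9y^2 - 380/9y + 584/9
  leading term y^2: no divisor's leading term divides it; move 44/9y^2 to the remainder.
  leading term y: no divisor's leading term divides it; move -380/9y to the remainder.
  leading term 1: no divisor's leading term divides it; move 584/9 to the remainder.
  remainder 44/9y^2 - 380/9y + 584/9 ≠ 0; add h_3 = 44/9y^2 - 380/9y + 584/9 to the basis.

The other S-polynomials (S(f_1,h_3), S(f_2,h_3)) all reduce to 0 modulo the current basis, so we have a Gröbner basis.
Inter-reduce: drop elements whose leading term is divisible by another's, tail-reduce, and make monic.
Reduced Gröbner basis: {x - 2/3y + 16/3, y^2 - 95/11y + 146/11}.

From the last basis element, y^2 - 95/11y + 146/11 = 0, so y takes values in {2, 73/11}. Each choice, substituted upward through the basis, yields the corresponding point(s) of the solution set.
  y = 2: the earlier basis element becomes x + 4 = 0, giving x = -4 — point (-4, 2).
  y = 73/11: the earlier basis element becomes x + 10/11 = 0, giving x = -10/11 — point (-10/11, 73/11).
Each listed point satisfies every original equation (direct substitution).

{(-4, 2), (-10/11, 73/11)}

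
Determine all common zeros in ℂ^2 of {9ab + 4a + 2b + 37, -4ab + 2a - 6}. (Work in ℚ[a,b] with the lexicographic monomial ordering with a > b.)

Compute a lex Gröbner basis by Buchberger's algorithm.
f_1 = 9ab + 4a + 2b + 37, LT = ab.
f_2 = -4ab + 2a - 6, LT = ab.

S(f_1,f_2): lcm = ab. S = 17/18a + 2/9b + 47/18.
  leading term a: no divisor's leading term divides it; move 17/18a to the remainder.
  leading term b: no divisor's leading term divides it; move 2/9b to the remainder.
  leading term 1: no divisor's leading term divides it; move 47/18 to the remainder.
  remainder 17/18a + 2/9b + 47/18 ≠ 0; add h_3 = 17/18a + 2/9b + 47/18 to the basis.

S(f_1,h_3): lcm = ab. S = 4/9a - 4/17b² - 389/153b + 37/9.
  leading term a: subtract (8/17)·h_3 from 4/9a - 4/17b² - 389/153b + 37/9 → -4/17b² - 45/17b + 49/17
  leading term b²: no divisor's leading term divides it; move -4/17b² to the remainder.
  leading term b: no divisor's leading term divides it; move -45/17b to the remainder.
  leading term 1: no divisor's leading term divides it; move 49/17 to the remainder.
  remainder -4/17b² - 45/17b + 49/17 ≠ 0; add h_4 = -4/17b² - 45/17b + 49/17 to the basis.

S(f_2,h_3): lcm = ab. S = -½a - 4/17b² - 47/17b + 3/2.
  leading term a: subtract (-9/17)·h_3 from -½a - 4/17b² - 47/17b + 3/2 → -4/17b² - 45/17b + 49/17
  leading term b²: subtract (1)·h_4 from -4/17b² - 45/17b + 49/17 → 0
  remainder 0.

S(f_1,h_4): lcm = ab². S = -389/36ab + 49/4a + 2/9b² + 37/9b.
  leading term ab: subtract (-389/324)·f_1 from -389/36ab + 49/4a + 2/9b² + 37/9b → 5525/324a + 2/9b² + 1055/162b + 14393/324
  leading term a: subtract (325/18)·h_3 from 5525/324a + 2/9b² + 1055/162b + 14393/324 → 2/9b² + 5/2b - 49/18
  leading term b²: subtract (-17/18)·h_4 from 2/9b² + 5/2b - 49/18 → 0
  remainder 0.

S(f_2,h_4): lcm = ab². S = -47/4ab + 49/4a + 3/2b.
  leading term ab: subtract (-47/36)·f_1 from -47/4ab + 49/4a + 3/2b → 629/36a + 37/9b + 1739/36
  leading term a: subtract (37/2)·h_3 from 629/36a + 37/9b + 1739/36 → 0
  remainder 0.

S(h_3,h_4): leading monomials are coprime, so the S-polynomial reduces to 0 (Buchberger's first criterion).
Every S-polynomial of the final basis reduces to 0, so we have a Gröbner basis.
Inter-reduce: drop elements whose leading term is divisible by another's, tail-reduce, and make monic.
Reduced Gröbner basis: {a + 4/17b + 47/17, b² + 45/4b - 49/4}.

The lex basis is triangular: the last element involves only b. Solving b² + 45/4b - 49/4 = 0 gives b ∈ {-49/4, 1}; substituting each value into the earlier elements determines the remaining variables.
  b = -49/4: the earlier basis element becomes a - 2/17 = 0, giving a = 2/17 — point (2/17, -49/4).
  b = 1: the earlier basis element becomes a + 3 = 0, giving a = -3 — point (-3, 1).
Substituting each solution back into the original system confirms all equations vanish.

{(2/17, -49/4), (-3, 1)}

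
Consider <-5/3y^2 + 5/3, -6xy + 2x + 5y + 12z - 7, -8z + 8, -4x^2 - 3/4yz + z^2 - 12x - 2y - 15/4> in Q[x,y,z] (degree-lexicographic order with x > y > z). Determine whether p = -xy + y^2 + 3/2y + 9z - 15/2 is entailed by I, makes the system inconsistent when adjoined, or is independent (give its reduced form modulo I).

First compute the reduced Gröbner basis of I by Buchberger's algorithm.
f_1 = -5/3y^2 + 5/3, LT = y^2.
f_2 = -6xy + 2x + 5y + 12z - 7, LT = xy.
f_3 = -8z + 8, LT = z.
f_4 = -4x^2 - 3/4yz + z^2 - 12x - 2y - 15/4, LT = x^2.

S(f_1,f_2): lcm = xy^2. S = 1/3xy + 5/6y^2 + 2yz - x - 7/6y.
  reduce S modulo (f_1, f_2, f_3, f_4):
  remainder -8/9x + 10/9y + 10/9 ≠ 0; add h_5 = -8/9x + 10/9y + 10/9 to the basis.

S(f_2,f_4): lcm = x^2y. S = -3/16y^2z + 1/4yz^2 - 1/3x^2 - 23/6xy - 2xz - 1/2y^2 + 7/6x - 15/16y.
  reduce S modulo (f_1, f_2, f_3, f_4, h_5):
  remainder -121/24y - 121/24 ≠ 0; add h_6 = -121/24y - 121/24 to the basis.

The other S-polynomials (S(f_1,f_3), S(f_1,f_4), S(f_2,f_3), S(f_3,f_4), S(f_1,h_5), S(f_2,h_5), S(f_3,h_5), S(f_4,h_5), S(f_1,h_6), S(f_2,h_6), S(f_3,h_6), S(f_4,h_6), S(h_5,h_6)) all reduce to 0 modulo the current basis, so we have a Gröbner basis.
Inter-reduce: drop elements whose leading term is divisible by another's, tail-reduce, and make monic.
Reduced Gröbner basis: {x, y + 1, z - 1}.
Label its elements g_1 = x, g_2 = y + 1, g_3 = z - 1.

Reduce p = -xy + y^2 + 3/2y + 9z - 15/2 modulo G:
  leading term xy: subtract (-y)·g_1 from -xy + y^2 + 3/2y + 9z - 15/2 → y^2 + 3/2y + 9z - 15/2
  leading term y^2: subtract (y)·g_2 from y^2 + 3/2y + 9z - 15/2 → 1/2y + 9z - 15/2
  leading term y: subtract (1/2)·g_2 from 1/2y + 9z - 15/2 → 9z - 8
  leading term z: subtract (9)·g_3 from 9z - 8 → 1
  leading term 1: no divisor's leading term divides it; move 1 to the remainder.
  normal form = 1.
The normal form is nonzero, so p ∉ I. Since p minus its normal form lies in I, I + (p) = I + (r) where r = 1; decide whether this ideal is the whole ring.
Here r = 1 is a nonzero constant, hence a unit: 1 ∈ I + (p), the Gröbner basis of I + (p) is {1}, and the enlarged system has no common solution — adjoining p is inconsistent.

Adjoining -xy + y^2 + 3/2y + 9z - 15/2 makes the ideal the whole ring: the system is inconsistent.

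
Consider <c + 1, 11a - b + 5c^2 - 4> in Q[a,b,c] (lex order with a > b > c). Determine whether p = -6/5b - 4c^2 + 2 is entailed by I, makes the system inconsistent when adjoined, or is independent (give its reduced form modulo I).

First compute the reduced Gröbner basis of I by Buchberger's algorithm.
f_1 = c + 1, LT = c.
f_2 = 11a - b + 5c^2 - 4, LT = a.

The S-polynomials (S(f_1,f_2)) all reduce to 0 modulo the current basis, so we have a Gröbner basis.
Inter-reduce: drop elements whose leading term is divisible by another's, tail-reduce, and make monic.
Reduced Gröbner basis: {a - 1/11b + 1/11, c + 1}.
Label its elements g_1 = a - 1/11b + 1/11, g_2 = c + 1.

Reduce p = -6/5b - 4c^2 + 2 modulo G:
  leading term b: no divisor's leading term divides it; move -6/5b to the remainder.
  leading term c^2: subtract (-4c)·g_2 from -4c^2 + 2 → 4c + 2
  leading term c: subtract (4)·g_2 from 4c + 2 → -2
  leading term 1: no divisor's leading term divides it; move -2 to the remainder.
  normal form = -6/5b - 2.
The normal form is nonzero, so p ∉ I. Since p minus its normal form lies in I, I + (p) = I + (r) where r = -6/5b - 2; decide whether this ideal is the whole ring.
Run Buchberger on G together with r (pairs among the g_i already reduce to 0 since G is a Gröbner basis):
g_1 = a - 1/11b + 1/11, LT = a.
g_2 = c + 1, LT = c.
r = -6/5b - 2, LT = b.

The S-polynomials (S(g_1,g_2), S(g_1,r), S(g_2,r)) all reduce to 0 modulo the current basis, so we have a Gröbner basis.
Inter-reduce: drop elements whose leading term is divisible by another's, tail-reduce, and make monic.
Reduced Gröbner basis: {a + 8/33, b + 5/3, c + 1}.
The reduced Gröbner basis of I + (p) is {a + 8/33, b + 5/3, c + 1} ≠ {1}, a proper ideal, so the enlarged system stays consistent: p is independent of I, with normal form -6/5b - 2.

Ideal membership is decidable via reduction modulo a Gröbner basis.

-6/5b - 4c^2 + 2 is independent of I; its normal form modulo I is -6/5b - 2.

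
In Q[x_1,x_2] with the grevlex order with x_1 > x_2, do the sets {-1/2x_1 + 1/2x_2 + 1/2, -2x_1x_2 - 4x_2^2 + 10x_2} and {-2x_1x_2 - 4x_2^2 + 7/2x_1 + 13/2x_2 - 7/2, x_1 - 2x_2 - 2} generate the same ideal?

For a fixed monomial order, each ideal has a unique reduced Gröbner basis; comparing bases decides equality.
Buchberger on the first generating set:
f_1 = -1/2x_1 + 1/2x_2 + 1/2, LT = x_1.
f_2 = -2x_1x_2 - 4x_2^2 + 10x_2, LT = x_1x_2.

S(f_1,f_2): lcm = x_1x_2. S = -3x_2^2 + 4x_2.
  leading term x_2^2: no divisor's leading term divides it; move -3x_2^2 to the remainder.
  leading term x_2: no divisor's leading term divides it; move 4x_2 to the remainder.
  remainder -3x_2^2 + 4x_2 ≠ 0; add g_3 = -3x_2^2 + 4x_2 to the basis.

The other S-polynomials (S(f_1,g_3), S(f_2,g_3)) all reduce to 0 modulo the current basis, so we have a Gröbner basis.
Inter-reduce: drop elements whose leading term is divisible by another's, tail-reduce, and make monic.
Reduced Gröbner basis: {x_2^2 - 4/3x_2, x_1 - x_2 - 1}.

Buchberger on the second generating set:
h_1 = -2x_1x_2 - 4x_2^2 + 7/2x_1 + 13/2x_2 - 7/2, LT = x_1x_2.
h_2 = x_1 - 2x_2 - 2, LT = x_1.

S(h_1,h_2): lcm = x_1x_2. S = 4x_2^2 - 7/4x_1 - 5/4x_2 + 7/4.
  leading term x_2^2: no divisor's leading term divides it; move 4x_2^2 to the remainder.
  leading term x_1: subtract (-7/4)·h_2 from -7/4x_1 - 5/4x_2 + 7/4 → -19/4x_2 - 7/4
  leading term x_2: no divisor's leading term divides it; move -19/4x_2 to the remainder.
  leading term 1: no divisor's leading term divides it; move -7/4 to the remainder.
  remainder 4x_2^2 - 19/4x_2 - 7/4 ≠ 0; add k_3 = 4x_2^2 - 19/4x_2 - 7/4 to the basis.

The other S-polynomials (S(h_1,k_3), S(h_2,k_3)) all reduce to 0 modulo the current basis, so we have a Gröbner basis.
Inter-reduce: drop elements whose leading term is divisible by another's, tail-reduce, and make monic.
Reduced Gröbner basis: {x_2^2 - 19/16x_2 - 7/16, x_1 - 2x_2 - 2}.

These differ, so the ideals are not equal.

No, the ideals differ.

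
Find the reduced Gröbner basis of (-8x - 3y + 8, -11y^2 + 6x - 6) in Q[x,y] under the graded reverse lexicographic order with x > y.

G = {y^2 + 9/44y, x + 3/8y - 1}

This is the nonlinear analogue of row-reducing a linear system.

f_1 = -8x - 3y + 8, LT = x.
f_2 = -11y^2 + 6x - 6, LT = y^2.

The S-polynomials (S(f_1,f_2)) all reduce to 0 modulo the current basis, so we have a Gröbner basis.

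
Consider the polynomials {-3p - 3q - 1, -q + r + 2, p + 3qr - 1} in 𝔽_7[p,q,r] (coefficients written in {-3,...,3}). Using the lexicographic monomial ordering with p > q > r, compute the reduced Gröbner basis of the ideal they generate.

f_1 = -3p - 3q - 1, LT = p.
f_2 = -q + r + 2, LT = q.
f_3 = p + 3qr - 1, LT = p.

S(f_1,f_3): lcm = p. S = -3qr + q - 1.
  leading term qr: subtract (3r)·f_2 from -3qr + q - 1 → q - 3r² + r - 1
  leading term q: subtract (-1)·f_2 from q - 3r² + r - 1 → -3r² + 2r + 1
  leading term r²: no divisor's leading term divides it; move -3r² to the remainder.
  leading term r: no divisor's leading term divides it; move 2r to the remainder.
  leading term 1: no divisor's leading term divides it; move 1 to the remainder.
  remainder -3r² + 2r + 1 ≠ 0; add g_4 = -3r² + 2r + 1 to the basis.

The other S-polynomials (S(f_1,f_2), S(f_2,f_3), S(f_1,g_4), S(f_2,g_4), S(f_3,g_4)) all reduce to 0 modulo the current basis, so we have a Gröbner basis.
Inter-reduce: drop elements whose leading term is divisible by another's, tail-reduce, and make monic.

G = {p + r, q - r - 2, r² - 3r + 2}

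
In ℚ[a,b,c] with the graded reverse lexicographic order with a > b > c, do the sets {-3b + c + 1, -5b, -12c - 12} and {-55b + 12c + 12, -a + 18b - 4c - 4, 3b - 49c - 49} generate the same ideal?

No, the ideals differ.

Equality of ideals is decidable: compute both reduced Gröbner bases (unique for the ordering) and check whether they agree.
Buchberger on the first generating set:
f_1 = -3b + c + 1, LT = b.
f_2 = -5b, LT = b.
f_3 = -12c - 12, LT = c.

S(f_1,f_2): lcm = b. S = -⅓c - ⅓.
  leading term c: subtract (1/36)·f_3 from -⅓c - ⅓ → 0
  remainder 0.

S(f_1,f_3): leading monomials are coprime, so the S-polynomial reduces to 0 (Buchberger's first criterion).
S(f_2,f_3): leading monomials are coprime, so the S-polynomial reduces to 0 (Buchberger's first criterion).
Every S-polynomial of the final basis reduces to 0, so we have a Gröbner basis.
Inter-reduce: drop elements whose leading term is divisible by another's, tail-reduce, and make monic.
Reduced Gröbner basis: {b, c + 1}.

Buchberger on the second generating set:
h_1 = -55b + 12c + 12, LT = b.
h_2 = -a + 18b - 4c - 4, LT = a.
h_3 = 3b - 49c - 49, LT = b.

S(h_1,h_2): leading monomials are coprime, so the S-polynomial reduces to 0 (Buchberger's first criterion).
S(h_1,h_3): lcm = b. S = 2659/165c + 2659/165.
  leading term c: no divisor's leading term divides it; move 2659/165c to the remainder.
  leading term 1: no divisor's leading term divides it; move 2659/165 to the remainder.
  remainder 2659/165c + 2659/165 ≠ 0; add k_4 = 2659/165c + 2659/165 to the basis.

S(h_2,h_3): leading monomials are coprime, so the S-polynomial reduces to 0 (Buchberger's first criterion).
S(h_1,k_4): leading monomials are coprime, so the S-polynomial reduces to 0 (Buchberger's first criterion).
S(h_2,k_4): leading monomials are coprime, so the S-polynomial reduces to 0 (Buchberger's first criterion).
S(h_3,k_4): leading monomials are coprime, so the S-polynomial reduces to 0 (Buchberger's first criterion).
Every S-polynomial of the final basis reduces to 0, so we have a Gröbner basis.
Inter-reduce: drop elements whose leading term is divisible by another's, tail-reduce, and make monic.
Reduced Gröbner basis: {a, b, c + 1}.

Since the reduced bases disagree, the two ideals are not the same.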